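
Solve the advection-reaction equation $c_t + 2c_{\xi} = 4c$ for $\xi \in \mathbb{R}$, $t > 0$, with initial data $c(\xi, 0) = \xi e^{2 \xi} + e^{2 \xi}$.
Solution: Substitute $c = e^{2\xi}u$.
Then $c_{\xi} = e^{2\xi}(u_{\xi} + 2u)$, $c_t = e^{2\xi}u_t$; substituting and dividing by $e^{2\xi}$, the lower-order terms cancel: $u_t + 2u_{\xi} = 0$ (standard advection equation).
Data for $u$: $u(\xi,0) = e^{-2\xi}c(\xi,0) = \xi + 1$.
By characteristics ($d\xi/dt = 2$), $u(\xi,t) = f(\xi - 2t)$ with $f = u( \cdot , 0)$.
So $u(\xi,t) = -2 t + \xi + 1$, and $c(\xi,t) = e^{2\xi}u(\xi,t)$.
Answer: $c(\xi, t) = \xi e^{2 \xi} - 2 t e^{2 \xi} + e^{2 \xi}$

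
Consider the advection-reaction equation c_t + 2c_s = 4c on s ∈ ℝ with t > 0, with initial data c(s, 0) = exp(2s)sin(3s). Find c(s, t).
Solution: Substitute c = exp(2s)u, i.e. u = exp(-2s)c.
By the product rule, c_s = exp(2s)(u_s + 2u), c_t = exp(2s)u_t.
Substituting into the PDE and dividing by exp(2s): u_t + 2(u_s + 2u) = 4u.
The lower-order terms cancel, leaving the standard advection equation u_t + 2u_s = 0.
Initial data for u: u(s,0) = exp(-2s)c(s,0) = sin(3s).
Solve for u:
  By method of characteristics (waves move right with speed 2):
  Along characteristics s - 2t = const, u is constant, so u(s,t) = f(s - 2t) with f = u(·, 0).
Hence u(s,t) = sin(3s - 6t).
Transform back: c(s,t) = exp(2s)u(s,t).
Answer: c(s, t) = exp(2s)sin(3s - 6t)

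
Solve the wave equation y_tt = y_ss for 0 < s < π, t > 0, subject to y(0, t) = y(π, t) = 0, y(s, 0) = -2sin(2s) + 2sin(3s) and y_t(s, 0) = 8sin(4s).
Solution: Separating variables: y = Σ [A_n cos(ω_n t) + B_n sin(ω_n t)] sin(ns), ω_n = n. From ICs (B_n = velocity coefficient / ω_n): A_2=-2, A_3=2, B_4=2.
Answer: y(s, t) = -2sin(2s)cos(2t) + 2sin(3s)cos(3t) + 2sin(4s)sin(4t)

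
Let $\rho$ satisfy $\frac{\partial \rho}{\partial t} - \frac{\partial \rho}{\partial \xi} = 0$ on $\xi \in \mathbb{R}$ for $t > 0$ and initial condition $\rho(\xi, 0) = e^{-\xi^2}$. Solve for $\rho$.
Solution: By method of characteristics (waves move left with speed 1):
Along characteristics $\xi + t =$ const, $\rho$ is constant, so $\rho(\xi,t) = f(\xi + t)$ with $f = \rho( \cdot , 0)$.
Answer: $\rho(\xi, t) = e^{-(\xi + t)^2}$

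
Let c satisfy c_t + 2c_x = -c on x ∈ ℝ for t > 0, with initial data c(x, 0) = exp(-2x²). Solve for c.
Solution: Substitute c = exp(-t)u.
Then c_t = exp(-t)(u_t - u), c_x = exp(-t)u_x; substituting and dividing by exp(-t), the lower-order terms cancel: u_t + 2u_x = 0 (standard advection equation).
Data for u: u(x,0) = c(x,0) = exp(-2x²).
By characteristics (dx/dt = 2), u(x,t) = f(x - 2t) with f = u(·, 0).
So u(x,t) = exp(-2(-2t + x)²), and c(x,t) = exp(-t)u(x,t).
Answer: c(x, t) = exp(-t)exp(-2(-2t + x)²)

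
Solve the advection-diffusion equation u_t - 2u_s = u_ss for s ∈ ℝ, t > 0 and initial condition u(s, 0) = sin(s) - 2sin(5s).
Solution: Moving frame: η = s + 2t, σ = t, u = w(η,σ), so u_t = w_σ + 2w_η and u_ss = w_ηη.
Hence u_t - 2u_s = w_σ and the PDE becomes the heat equation w_σ = w_ηη on η ∈ ℝ.
Initial data: w(η,0) = u(η,0) = sin(η) - 2sin(5η). Each mode sin(nη) decays as exp(-n²σ) on ℝ, so w(η,σ) = Σ c_n exp(-n²σ) sin(nη) with c_1=1, c_5=-2: w(η,σ) = exp(-σ)sin(η) - 2exp(-25σ)sin(5η).
Substituting back: u(s,t) = w(s + 2t, t).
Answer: u(s, t) = exp(-t)sin(s + 2t) - 2exp(-25t)sin(5s + 10t)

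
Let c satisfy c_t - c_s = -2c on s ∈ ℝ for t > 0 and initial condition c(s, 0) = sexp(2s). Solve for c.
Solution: Substitute c = exp(2s)u.
Then c_s = exp(2s)(u_s + 2u), c_t = exp(2s)u_t; substituting and dividing by exp(2s), the lower-order terms cancel: u_t - u_s = 0 (standard advection equation).
Data for u: u(s,0) = exp(-2s)c(s,0) = s.
By characteristics (ds/dt = -1), u(s,t) = f(s + t) with f = u(·, 0).
So u(s,t) = s + t, and c(s,t) = exp(2s)u(s,t).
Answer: c(s, t) = sexp(2s) + texp(2s)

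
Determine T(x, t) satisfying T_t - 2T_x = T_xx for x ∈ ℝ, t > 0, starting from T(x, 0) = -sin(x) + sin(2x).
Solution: Moving frame: η = x + 2t, σ = t, T = u(η,σ), so T_t = u_σ + 2u_η and T_xx = u_ηη.
Hence T_t - 2T_x = u_σ and the PDE becomes the heat equation u_σ = u_ηη on η ∈ ℝ.
Initial data: u(η,0) = T(η,0) = -sin(η) + sin(2η). Each mode sin(nη) decays as exp(-n²σ) on ℝ, so u(η,σ) = Σ c_n exp(-n²σ) sin(nη) with c_1=-1, c_2=1: u(η,σ) = -exp(-σ)sin(η) + exp(-4σ)sin(2η).
Substituting back: T(x,t) = u(x + 2t, t).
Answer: T(x, t) = -exp(-t)sin(2t + x) + exp(-4t)sin(4t + 2x)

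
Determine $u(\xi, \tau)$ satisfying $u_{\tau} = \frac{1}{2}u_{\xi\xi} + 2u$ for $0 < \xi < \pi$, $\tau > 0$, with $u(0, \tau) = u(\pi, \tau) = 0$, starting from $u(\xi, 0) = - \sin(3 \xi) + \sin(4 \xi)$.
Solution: Substitute $u = e^{2\tau}w$, i.e. $w = e^{-2\tau}u$.
By the product rule, $u_{\tau} = e^{2\tau}(w_{\tau} + 2w)$, $u_{\xi\xi} = e^{2\tau}w_{\xi\xi}$.
Substituting into the PDE and dividing by $e^{2\tau}$: $w_{\tau} + 2w = \frac{1}{2}w_{\xi\xi} + 2w$.
The lower-order terms cancel, leaving the standard heat equation $w_{\tau} = \frac{1}{2}w_{\xi\xi}$.
Initial data for $w$: $w(\xi,0) = u(\xi,0) = - \sin(3 \xi) + \sin(4 \xi)$. The boundary conditions carry over: $w(0,\tau) = w(\pi,\tau) = 0$.
Solve for $w$:
  Using separation of variables $w = X(\xi)T(\tau)$:
  Eigenfunctions: $\sin(n\xi)$, $n = 1, 2, 3, \ldots$
  General solution: $w(\xi, \tau) = \sum c_n \sin(n\xi) e^{-n^2 \tau/2}$
  Matching $w(\xi,0) = - \sin(3 \xi) + \sin(4 \xi)$ term by term: $c_3=-1, c_4=1$.
Hence $w(\xi,\tau) = e^{-8 \tau} \sin(4 \xi) - e^{-9 \tau/2} \sin(3 \xi)$.
Transform back: $u(\xi,\tau) = e^{2\tau}w(\xi,\tau)$.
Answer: $u(\xi, \tau) = e^{-6 \tau} \sin(4 \xi) -  e^{-5 \tau/2} \sin(3 \xi)$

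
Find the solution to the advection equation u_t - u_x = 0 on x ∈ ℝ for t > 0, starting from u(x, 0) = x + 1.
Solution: By method of characteristics (waves move left with speed 1):
Along characteristics x + t = const, u is constant, so u(x,t) = f(x + t) with f = u(·, 0).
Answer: u(x, t) = t + x + 1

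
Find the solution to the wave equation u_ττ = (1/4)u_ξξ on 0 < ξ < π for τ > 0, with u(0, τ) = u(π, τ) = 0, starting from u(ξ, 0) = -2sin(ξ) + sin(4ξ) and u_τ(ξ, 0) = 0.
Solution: Separating variables: u = Σ [A_n cos(ω_n τ) + B_n sin(ω_n τ)] sin(nξ), ω_n = n/2. From ICs: A_1=-2, A_4=1.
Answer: u(ξ, τ) = -2sin(ξ)cos(τ/2) + sin(4ξ)cos(2τ)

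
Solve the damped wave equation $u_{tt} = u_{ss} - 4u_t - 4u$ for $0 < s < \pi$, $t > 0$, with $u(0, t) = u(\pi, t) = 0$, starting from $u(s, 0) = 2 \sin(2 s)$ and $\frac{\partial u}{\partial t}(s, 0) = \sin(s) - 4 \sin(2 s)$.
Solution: Substitute $u = e^{-2t}w$.
Then $u_t = e^{-2t}(w_t - 2w)$, $u_{tt} = e^{-2t}(w_{tt} - 4w_t + 4w)$, $u_{ss} = e^{-2t}w_{ss}$; substituting and dividing by $e^{-2t}$, the lower-order terms cancel: $w_{tt} = w_{ss}$ (standard wave equation).
Data for $w$: $w(s,0) = u(s,0) = 2 \sin(2 s)$; $w_t(s,0) = u_t(s,0) + 2u(s,0) = \sin(s)$. The boundary conditions carry over: $w(0,t) = w(\pi,t) = 0$.
Separating variables: $w = \sum [A_n \cos(\omega_n t) + B_n \sin(\omega_n t)] \sin(ns)$, $\omega_n = n$. From ICs ($B_n$ = velocity coefficient / $\omega_n$): $A_2=2, B_1=1$.
So $w(s,t) = \sin(s) \sin(t) + 2 \sin(2 s) \cos(2 t)$, and $u(s,t) = e^{-2t}w(s,t)$.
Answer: $u(s, t) = e^{-2 t} \sin(s) \sin(t) + 2 e^{-2 t} \sin(2 s) \cos(2 t)$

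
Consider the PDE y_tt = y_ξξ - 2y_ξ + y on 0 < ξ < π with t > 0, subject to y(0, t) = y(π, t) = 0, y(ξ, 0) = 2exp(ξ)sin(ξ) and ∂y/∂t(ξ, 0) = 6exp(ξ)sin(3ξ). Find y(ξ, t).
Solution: Substitute y = exp(ξ)u.
Then y_ξ = exp(ξ)(u_ξ + u), y_ξξ = exp(ξ)(u_ξξ + 2u_ξ + u), y_tt = exp(ξ)u_tt; substituting and dividing by exp(ξ), the lower-order terms cancel: u_tt = u_ξξ (standard wave equation).
Data for u: u(ξ,0) = exp(-ξ)y(ξ,0) = 2sin(ξ); u_t(ξ,0) = exp(-ξ)y_t(ξ,0) = 6sin(3ξ). The boundary conditions carry over: u(0,t) = u(π,t) = 0.
Separating variables: u = Σ [A_n cos(ω_n t) + B_n sin(ω_n t)] sin(nξ), ω_n = n. From ICs (B_n = velocity coefficient / ω_n): A_1=2, B_3=2.
So u(ξ,t) = 2sin(3t)sin(3ξ) + 2sin(ξ)cos(t), and y(ξ,t) = exp(ξ)u(ξ,t).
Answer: y(ξ, t) = 2exp(ξ)sin(3t)sin(3ξ) + 2exp(ξ)sin(ξ)cos(t)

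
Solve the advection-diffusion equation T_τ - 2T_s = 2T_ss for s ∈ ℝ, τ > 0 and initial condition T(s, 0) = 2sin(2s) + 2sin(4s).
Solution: Moving frame: η = s + 2τ, σ = τ, T = u(η,σ), so T_τ = u_σ + 2u_η and T_ss = u_ηη.
Hence T_τ - 2T_s = u_σ and the PDE becomes the heat equation u_σ = 2u_ηη on η ∈ ℝ.
Initial data: u(η,0) = T(η,0) = 2sin(2η) + 2sin(4η). Each mode sin(nη) decays as exp(-2n²σ) on ℝ, so u(η,σ) = Σ c_n exp(-2n²σ) sin(nη) with c_2=2, c_4=2: u(η,σ) = 2exp(-8σ)sin(2η) + 2exp(-32σ)sin(4η).
Substituting back: T(s,τ) = u(s + 2τ, τ).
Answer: T(s, τ) = 2exp(-8τ)sin(2s + 4τ) + 2exp(-32τ)sin(4s + 8τ)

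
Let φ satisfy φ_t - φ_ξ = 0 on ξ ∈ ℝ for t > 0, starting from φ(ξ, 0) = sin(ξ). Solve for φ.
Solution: By method of characteristics (waves move left with speed 1):
Along characteristics ξ + t = const, φ is constant, so φ(ξ,t) = f(ξ + t) with f = φ(·, 0).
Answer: φ(ξ, t) = sin(t + ξ)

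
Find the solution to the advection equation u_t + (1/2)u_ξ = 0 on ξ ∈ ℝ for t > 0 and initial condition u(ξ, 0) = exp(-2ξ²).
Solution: By characteristics (dξ/dt = 1/2), u(ξ,t) = f(ξ - (1/2)t) with f = u(·, 0).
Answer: u(ξ, t) = exp(-2(-t/2 + ξ)²)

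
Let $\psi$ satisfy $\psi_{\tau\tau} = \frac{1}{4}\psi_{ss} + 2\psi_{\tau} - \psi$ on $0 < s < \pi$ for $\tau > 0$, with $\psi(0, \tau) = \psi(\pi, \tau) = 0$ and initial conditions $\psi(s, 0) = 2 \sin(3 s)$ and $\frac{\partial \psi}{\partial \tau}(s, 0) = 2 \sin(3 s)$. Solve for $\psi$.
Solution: Substitute $\psi = e^{\tau}u$.
Then $\psi_{\tau} = e^{\tau}(u_{\tau} + u)$, $\psi_{\tau\tau} = e^{\tau}(u_{\tau\tau} + 2u_{\tau} + u)$, $\psi_{ss} = e^{\tau}u_{ss}$; substituting and dividing by $e^{\tau}$, the lower-order terms cancel: $u_{\tau\tau} = \frac{1}{4}u_{ss}$ (standard wave equation).
Data for $u$: $u(s,0) = \psi(s,0) = 2 \sin(3 s)$; $u_{\tau}(s,0) = \psi_{\tau}(s,0) - \psi(s,0) = 0$. The boundary conditions carry over: $u(0,\tau) = u(\pi,\tau) = 0$.
Separating variables: $u = \sum [A_n \cos(\omega_n \tau) + B_n \sin(\omega_n \tau)] \sin(ns)$, $\omega_n = n/2$. From ICs: $A_3=2$.
So $u(s,\tau) = 2 \sin(3 s) \cos(3 \tau/2)$, and $\psi(s,\tau) = e^{\tau}u(s,\tau)$.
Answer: $\psi(s, \tau) = 2 e^{\tau} \sin(3 s) \cos(3 \tau/2)$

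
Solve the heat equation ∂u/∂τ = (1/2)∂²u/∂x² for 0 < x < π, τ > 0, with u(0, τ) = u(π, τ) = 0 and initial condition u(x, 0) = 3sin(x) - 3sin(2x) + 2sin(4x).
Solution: Separating variables: u = Σ c_n exp(-n²τ/2) sin(nx). From u(x,0) = 3sin(x) - 3sin(2x) + 2sin(4x): c_1=3, c_2=-3, c_4=2.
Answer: u(x, τ) = -3exp(-2τ)sin(2x) + 2exp(-8τ)sin(4x) + 3exp(-τ/2)sin(x)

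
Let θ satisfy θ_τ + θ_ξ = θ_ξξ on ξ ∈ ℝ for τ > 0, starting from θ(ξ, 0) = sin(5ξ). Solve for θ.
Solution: Change to a moving frame: let η = ξ - τ, σ = τ and write θ(ξ,τ) = u(η,σ).
By the chain rule θ_τ = u_σ - u_η, θ_ξ = u_η, θ_ξξ = u_ηη.
Then θ_τ + θ_ξ = u_σ: the advection term cancels and the PDE becomes the heat equation u_σ = u_ηη on η ∈ ℝ.
Initial data: u(η,0) = θ(η,0) = sin(5η).
On η ∈ ℝ each mode satisfies (sin(nη))″ = -n² sin(nη), so exp(-n²σ) sin(nη) solves the heat equation; by superposition u(η,σ) = Σ c_n exp(-n²σ) sin(nη).
Reading off the coefficients: c_5=1, so u(η,σ) = exp(-25σ)sin(5η).
Substituting back η = ξ - τ, σ = τ: θ(ξ,τ) = u(ξ - τ, τ).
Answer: θ(ξ, τ) = exp(-25τ)sin(5ξ - 5τ)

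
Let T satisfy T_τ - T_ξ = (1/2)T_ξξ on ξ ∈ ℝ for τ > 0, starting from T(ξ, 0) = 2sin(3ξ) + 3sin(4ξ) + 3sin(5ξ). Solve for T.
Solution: Change to a moving frame: let η = ξ + τ, σ = τ and write T(ξ,τ) = u(η,σ).
By the chain rule T_τ = u_σ + u_η, T_ξ = u_η, T_ξξ = u_ηη.
Then T_τ - T_ξ = u_σ: the advection term cancels and the PDE becomes the heat equation u_σ = (1/2)u_ηη on η ∈ ℝ.
Initial data: u(η,0) = T(η,0) = 2sin(3η) + 3sin(4η) + 3sin(5η).
On η ∈ ℝ each mode satisfies (sin(nη))″ = -n² sin(nη), so exp(-n²σ/2) sin(nη) solves the heat equation; by superposition u(η,σ) = Σ c_n exp(-n²σ/2) sin(nη).
Reading off the coefficients: c_3=2, c_4=3, c_5=3, so u(η,σ) = 3exp(-8σ)sin(4η) + 2exp(-9σ/2)sin(3η) + 3exp(-25σ/2)sin(5η).
Substituting back η = ξ + τ, σ = τ: T(ξ,τ) = u(ξ + τ, τ).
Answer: T(ξ, τ) = 3exp(-8τ)sin(4ξ + 4τ) + 2exp(-9τ/2)sin(3ξ + 3τ) + 3exp(-25τ/2)sin(5ξ + 5τ)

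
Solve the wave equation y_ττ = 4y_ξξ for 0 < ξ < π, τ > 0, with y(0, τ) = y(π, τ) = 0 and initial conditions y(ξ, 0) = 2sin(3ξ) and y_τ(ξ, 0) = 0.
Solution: Separating variables: y = Σ [A_n cos(ω_n τ) + B_n sin(ω_n τ)] sin(nξ), ω_n = 2n. From ICs: A_3=2.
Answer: y(ξ, τ) = 2sin(3ξ)cos(6τ)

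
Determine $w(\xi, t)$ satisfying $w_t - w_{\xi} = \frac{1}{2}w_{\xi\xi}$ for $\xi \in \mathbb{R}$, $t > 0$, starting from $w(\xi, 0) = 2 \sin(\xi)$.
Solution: Change to a moving frame: let $\eta = \xi + t$, $\sigma = t$ and write $w(\xi,t) = u(\eta,\sigma)$.
By the chain rule $w_t = u_{\sigma} + u_{\eta}$, $w_{\xi} = u_{\eta}$, $w_{\xi\xi} = u_{\eta\eta}$.
Then $w_t - w_{\xi} = u_{\sigma}$: the advection term cancels and the PDE becomes the heat equation $u_{\sigma} = \frac{1}{2}u_{\eta\eta}$ on $\eta \in \mathbb{R}$.
Initial data: $u(\eta,0) = w(\eta,0) = 2 \sin(\eta)$.
On $\eta \in \mathbb{R}$ each mode satisfies $(\sin(n\eta))'' = -n^2 \sin(n\eta)$, so $e^{-n^2\sigma/2} \sin(n\eta)$ solves the heat equation; by superposition $u(\eta,\sigma) = \sum c_n e^{-n^2\sigma/2} \sin(n\eta)$.
Reading off the coefficients: $c_1=2$, so $u(\eta,\sigma) = 2 e^{-\sigma/2} \sin(\eta)$.
Substituting back $\eta = \xi + t$, $\sigma = t$: $w(\xi,t) = u(\xi + t, t)$.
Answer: $w(\xi, t) = 2 e^{-t/2} \sin(\xi + t)$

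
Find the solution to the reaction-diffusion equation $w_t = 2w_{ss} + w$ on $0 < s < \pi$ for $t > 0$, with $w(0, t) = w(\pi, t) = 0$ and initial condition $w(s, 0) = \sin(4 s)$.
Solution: Substitute $w = e^{t}u$.
Then $w_t = e^{t}(u_t + u)$, $w_{ss} = e^{t}u_{ss}$; substituting and dividing by $e^{t}$, the lower-order terms cancel: $u_t = 2u_{ss}$ (standard heat equation).
Data for $u$: $u(s,0) = w(s,0) = \sin(4 s)$. The boundary conditions carry over: $u(0,t) = u(\pi,t) = 0$.
Separating variables: $u = \sum c_n e^{-2n^2t} \sin(ns)$. From $u(s,0) = \sin(4 s)$: $c_4=1$.
So $u(s,t) = e^{-32 t} \sin(4 s)$, and $w(s,t) = e^{t}u(s,t)$.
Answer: $w(s, t) = e^{-31 t} \sin(4 s)$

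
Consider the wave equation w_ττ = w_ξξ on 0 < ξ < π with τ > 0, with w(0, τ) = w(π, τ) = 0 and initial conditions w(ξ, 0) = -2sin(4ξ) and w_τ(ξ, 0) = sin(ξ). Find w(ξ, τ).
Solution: Using separation of variables w = X(ξ)T(τ):
Eigenfunctions: sin(nξ), n = 1, 2, 3, ...
General solution: w(ξ, τ) = Σ [A_n cos(n τ) + B_n sin(n τ)] sin(nξ)
From w(ξ,0) = -2sin(4ξ): A_4=-2. From w_τ(ξ,0) = sin(ξ), using w_τ(ξ,0) = Σ ω_n B_n sin(nξ) with ω_n = n: B_1 = 1/1 = 1.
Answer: w(ξ, τ) = sin(ξ)sin(τ) - 2sin(4ξ)cos(4τ)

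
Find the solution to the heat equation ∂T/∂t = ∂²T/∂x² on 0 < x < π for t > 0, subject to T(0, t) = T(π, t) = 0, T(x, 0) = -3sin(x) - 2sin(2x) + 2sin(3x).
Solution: Separating variables: T = Σ c_n exp(-n²t) sin(nx). From T(x,0) = -3sin(x) - 2sin(2x) + 2sin(3x): c_1=-3, c_2=-2, c_3=2.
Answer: T(x, t) = -3exp(-t)sin(x) - 2exp(-4t)sin(2x) + 2exp(-9t)sin(3x)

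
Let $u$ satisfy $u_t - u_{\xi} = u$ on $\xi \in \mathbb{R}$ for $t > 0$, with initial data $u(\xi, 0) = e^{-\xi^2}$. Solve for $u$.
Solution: Substitute $u = e^{t}w$, i.e. $w = e^{-t}u$.
By the product rule, $u_t = e^{t}(w_t + w)$, $u_{\xi} = e^{t}w_{\xi}$.
Substituting into the PDE and dividing by $e^{t}$: $w_t + w - w_{\xi} = w$.
The lower-order terms cancel, leaving the standard advection equation $w_t - w_{\xi} = 0$.
Initial data for $w$: $w(\xi,0) = u(\xi,0) = e^{-\xi^2}$.
Solve for $w$:
  By method of characteristics (waves move left with speed 1):
  Along characteristics $\xi + t =$ const, $w$ is constant, so $w(\xi,t) = f(\xi + t)$ with $f = w( \cdot , 0)$.
Hence $w(\xi,t) = e^{-(t + \xi)^2}$.
Transform back: $u(\xi,t) = e^{t}w(\xi,t)$.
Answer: $u(\xi, t) = e^{t} e^{-(\xi + t)^2}$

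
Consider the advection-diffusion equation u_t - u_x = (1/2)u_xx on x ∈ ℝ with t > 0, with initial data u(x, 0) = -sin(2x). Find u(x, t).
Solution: Change to a moving frame: let η = x + t, σ = t and write u(x,t) = w(η,σ).
By the chain rule u_t = w_σ + w_η, u_x = w_η, u_xx = w_ηη.
Then u_t - u_x = w_σ: the advection term cancels and the PDE becomes the heat equation w_σ = (1/2)w_ηη on η ∈ ℝ.
Initial data: w(η,0) = u(η,0) = -sin(2η).
On η ∈ ℝ each mode satisfies (sin(nη))″ = -n² sin(nη), so exp(-n²σ/2) sin(nη) solves the heat equation; by superposition w(η,σ) = Σ c_n exp(-n²σ/2) sin(nη).
Reading off the coefficients: c_2=-1, so w(η,σ) = -exp(-2σ)sin(2η).
Substituting back η = x + t, σ = t: u(x,t) = w(x + t, t).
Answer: u(x, t) = -exp(-2t)sin(2t + 2x)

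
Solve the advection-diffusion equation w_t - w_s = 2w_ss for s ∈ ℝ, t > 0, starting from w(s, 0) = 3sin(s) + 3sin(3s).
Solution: Change to a moving frame: let η = s + t, σ = t and write w(s,t) = u(η,σ).
By the chain rule w_t = u_σ + u_η, w_s = u_η, w_ss = u_ηη.
Then w_t - w_s = u_σ: the advection term cancels and the PDE becomes the heat equation u_σ = 2u_ηη on η ∈ ℝ.
Initial data: u(η,0) = w(η,0) = 3sin(η) + 3sin(3η).
On η ∈ ℝ each mode satisfies (sin(nη))″ = -n² sin(nη), so exp(-2n²σ) sin(nη) solves the heat equation; by superposition u(η,σ) = Σ c_n exp(-2n²σ) sin(nη).
Reading off the coefficients: c_1=3, c_3=3, so u(η,σ) = 3exp(-2σ)sin(η) + 3exp(-18σ)sin(3η).
Substituting back η = s + t, σ = t: w(s,t) = u(s + t, t).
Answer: w(s, t) = 3exp(-2t)sin(s + t) + 3exp(-18t)sin(3s + 3t)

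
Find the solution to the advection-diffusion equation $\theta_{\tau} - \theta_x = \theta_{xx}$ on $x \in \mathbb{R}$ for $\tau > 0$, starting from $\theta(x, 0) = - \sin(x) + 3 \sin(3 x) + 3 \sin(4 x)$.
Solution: Change to a moving frame: let $\eta = x + \tau$, $\sigma = \tau$ and write $\theta(x,\tau) = u(\eta,\sigma)$.
By the chain rule $\theta_{\tau} = u_{\sigma} + u_{\eta}$, $\theta_x = u_{\eta}$, $\theta_{xx} = u_{\eta\eta}$.
Then $\theta_{\tau} - \theta_x = u_{\sigma}$: the advection term cancels and the PDE becomes the heat equation $u_{\sigma} = u_{\eta\eta}$ on $\eta \in \mathbb{R}$.
Initial data: $u(\eta,0) = \theta(\eta,0) = - \sin(\eta) + 3 \sin(3 \eta) + 3 \sin(4 \eta)$.
On $\eta \in \mathbb{R}$ each mode satisfies $(\sin(n\eta))'' = -n^2 \sin(n\eta)$, so $e^{-n^2\sigma} \sin(n\eta)$ solves the heat equation; by superposition $u(\eta,\sigma) = \sum c_n e^{-n^2\sigma} \sin(n\eta)$.
Reading off the coefficients: $c_1=-1, c_3=3, c_4=3$, so $u(\eta,\sigma) = - e^{-\sigma} \sin(\eta) + 3 e^{-9 \sigma} \sin(3 \eta) + 3 e^{-16 \sigma} \sin(4 \eta)$.
Substituting back $\eta = x + \tau$, $\sigma = \tau$: $\theta(x,\tau) = u(x + \tau, \tau)$.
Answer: $\theta(x, \tau) = - e^{-\tau} \sin(\tau + x) + 3 e^{-9 \tau} \sin(3 \tau + 3 x) + 3 e^{-16 \tau} \sin(4 \tau + 4 x)$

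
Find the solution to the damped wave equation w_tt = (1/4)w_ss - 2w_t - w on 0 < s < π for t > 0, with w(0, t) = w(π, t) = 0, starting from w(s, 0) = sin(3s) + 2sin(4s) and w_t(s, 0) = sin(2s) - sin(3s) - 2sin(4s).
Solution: Substitute w = exp(-t)u.
Then w_t = exp(-t)(u_t - u), w_tt = exp(-t)(u_tt - 2u_t + u), w_ss = exp(-t)u_ss; substituting and dividing by exp(-t), the lower-order terms cancel: u_tt = (1/4)u_ss (standard wave equation).
Data for u: u(s,0) = w(s,0) = sin(3s) + 2sin(4s); u_t(s,0) = w_t(s,0) + w(s,0) = sin(2s). The boundary conditions carry over: u(0,t) = u(π,t) = 0.
Separating variables: u = Σ [A_n cos(ω_n t) + B_n sin(ω_n t)] sin(ns), ω_n = n/2. From ICs (B_n = velocity coefficient / ω_n): A_3=1, A_4=2, B_2=1.
So u(s,t) = sin(2s)sin(t) + sin(3s)cos(3t/2) + 2sin(4s)cos(2t), and w(s,t) = exp(-t)u(s,t).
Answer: w(s, t) = exp(-t)sin(2s)sin(t) + exp(-t)sin(3s)cos(3t/2) + 2exp(-t)sin(4s)cos(2t)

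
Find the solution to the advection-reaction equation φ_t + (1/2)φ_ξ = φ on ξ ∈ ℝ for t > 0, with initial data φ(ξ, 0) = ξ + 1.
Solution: Substitute φ = exp(t)u.
Then φ_t = exp(t)(u_t + u), φ_ξ = exp(t)u_ξ; substituting and dividing by exp(t), the lower-order terms cancel: u_t + (1/2)u_ξ = 0 (standard advection equation).
Data for u: u(ξ,0) = φ(ξ,0) = ξ + 1.
By characteristics (dξ/dt = 1/2), u(ξ,t) = f(ξ - (1/2)t) with f = u(·, 0).
So u(ξ,t) = -(1/2)t + ξ + 1, and φ(ξ,t) = exp(t)u(ξ,t).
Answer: φ(ξ, t) = -(1/2)texp(t) + ξexp(t) + exp(t)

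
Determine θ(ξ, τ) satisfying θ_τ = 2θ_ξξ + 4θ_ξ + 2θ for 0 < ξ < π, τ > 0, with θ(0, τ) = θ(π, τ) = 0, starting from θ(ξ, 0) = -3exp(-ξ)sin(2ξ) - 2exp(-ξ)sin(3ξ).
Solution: Substitute θ = exp(-ξ)u.
Then θ_ξ = exp(-ξ)(u_ξ - u), θ_ξξ = exp(-ξ)(u_ξξ - 2u_ξ + u), θ_τ = exp(-ξ)u_τ; substituting and dividing by exp(-ξ), the lower-order terms cancel: u_τ = 2u_ξξ (standard heat equation).
Data for u: u(ξ,0) = exp(ξ)θ(ξ,0) = -3sin(2ξ) - 2sin(3ξ). The boundary conditions carry over: u(0,τ) = u(π,τ) = 0.
Separating variables: u = Σ c_n exp(-2n²τ) sin(nξ). From u(ξ,0) = -3sin(2ξ) - 2sin(3ξ): c_2=-3, c_3=-2.
So u(ξ,τ) = -3exp(-8τ)sin(2ξ) - 2exp(-18τ)sin(3ξ), and θ(ξ,τ) = exp(-ξ)u(ξ,τ).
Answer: θ(ξ, τ) = -3exp(-ξ)exp(-8τ)sin(2ξ) - 2exp(-ξ)exp(-18τ)sin(3ξ)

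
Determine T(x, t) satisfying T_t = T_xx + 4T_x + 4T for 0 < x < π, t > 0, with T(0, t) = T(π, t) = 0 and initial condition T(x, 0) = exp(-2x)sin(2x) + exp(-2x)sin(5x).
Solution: Substitute T = exp(-2x)u.
Then T_x = exp(-2x)(u_x - 2u), T_xx = exp(-2x)(u_xx - 4u_x + 4u), T_t = exp(-2x)u_t; substituting and dividing by exp(-2x), the lower-order terms cancel: u_t = u_xx (standard heat equation).
Data for u: u(x,0) = exp(2x)T(x,0) = sin(2x) + sin(5x). The boundary conditions carry over: u(0,t) = u(π,t) = 0.
Separating variables: u = Σ c_n exp(-n²t) sin(nx). From u(x,0) = sin(2x) + sin(5x): c_2=1, c_5=1.
So u(x,t) = exp(-4t)sin(2x) + exp(-25t)sin(5x), and T(x,t) = exp(-2x)u(x,t).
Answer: T(x, t) = exp(-4t)exp(-2x)sin(2x) + exp(-25t)exp(-2x)sin(5x)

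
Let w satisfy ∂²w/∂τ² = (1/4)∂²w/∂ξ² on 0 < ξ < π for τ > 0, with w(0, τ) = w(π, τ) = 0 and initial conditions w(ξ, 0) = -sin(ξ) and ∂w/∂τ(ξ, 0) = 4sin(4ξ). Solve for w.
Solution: Separating variables: w = Σ [A_n cos(ω_n τ) + B_n sin(ω_n τ)] sin(nξ), ω_n = n/2. From ICs (B_n = velocity coefficient / ω_n): A_1=-1, B_4=2.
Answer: w(ξ, τ) = -sin(ξ)cos(τ/2) + 2sin(4ξ)sin(2τ)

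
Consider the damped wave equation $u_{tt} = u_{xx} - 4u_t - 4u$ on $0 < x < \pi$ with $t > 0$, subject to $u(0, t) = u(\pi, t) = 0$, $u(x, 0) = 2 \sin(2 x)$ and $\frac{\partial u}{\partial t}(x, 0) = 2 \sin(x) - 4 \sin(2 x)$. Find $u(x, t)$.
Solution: Substitute $u = e^{-2t}w$.
Then $u_t = e^{-2t}(w_t - 2w)$, $u_{tt} = e^{-2t}(w_{tt} - 4w_t + 4w)$, $u_{xx} = e^{-2t}w_{xx}$; substituting and dividing by $e^{-2t}$, the lower-order terms cancel: $w_{tt} = w_{xx}$ (standard wave equation).
Data for $w$: $w(x,0) = u(x,0) = 2 \sin(2 x)$; $w_t(x,0) = u_t(x,0) + 2u(x,0) = 2 \sin(x)$. The boundary conditions carry over: $w(0,t) = w(\pi,t) = 0$.
Separating variables: $w = \sum [A_n \cos(\omega_n t) + B_n \sin(\omega_n t)] \sin(nx)$, $\omega_n = n$. From ICs ($B_n$ = velocity coefficient / $\omega_n$): $A_2=2, B_1=2$.
So $w(x,t) = 2 \sin(t) \sin(x) + 2 \sin(2 x) \cos(2 t)$, and $u(x,t) = e^{-2t}w(x,t)$.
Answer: $u(x, t) = 2 e^{-2 t} \sin(t) \sin(x) + 2 e^{-2 t} \sin(2 x) \cos(2 t)$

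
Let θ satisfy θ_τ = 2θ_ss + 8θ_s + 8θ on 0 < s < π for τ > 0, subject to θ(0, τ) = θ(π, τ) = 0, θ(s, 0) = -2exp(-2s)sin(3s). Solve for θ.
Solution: Substitute θ = exp(-2s)u.
Then θ_s = exp(-2s)(u_s - 2u), θ_ss = exp(-2s)(u_ss - 4u_s + 4u), θ_τ = exp(-2s)u_τ; substituting and dividing by exp(-2s), the lower-order terms cancel: u_τ = 2u_ss (standard heat equation).
Data for u: u(s,0) = exp(2s)θ(s,0) = -2sin(3s). The boundary conditions carry over: u(0,τ) = u(π,τ) = 0.
Separating variables: u = Σ c_n exp(-2n²τ) sin(ns). From u(s,0) = -2sin(3s): c_3=-2.
So u(s,τ) = -2exp(-18τ)sin(3s), and θ(s,τ) = exp(-2s)u(s,τ).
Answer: θ(s, τ) = -2exp(-2s)exp(-18τ)sin(3s)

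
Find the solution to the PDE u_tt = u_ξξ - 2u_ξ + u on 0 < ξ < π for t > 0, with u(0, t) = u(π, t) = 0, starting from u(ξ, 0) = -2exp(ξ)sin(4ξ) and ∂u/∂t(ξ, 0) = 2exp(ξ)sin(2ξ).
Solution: Substitute u = exp(ξ)w.
Then u_ξ = exp(ξ)(w_ξ + w), u_ξξ = exp(ξ)(w_ξξ + 2w_ξ + w), u_tt = exp(ξ)w_tt; substituting and dividing by exp(ξ), the lower-order terms cancel: w_tt = w_ξξ (standard wave equation).
Data for w: w(ξ,0) = exp(-ξ)u(ξ,0) = -2sin(4ξ); w_t(ξ,0) = exp(-ξ)u_t(ξ,0) = 2sin(2ξ). The boundary conditions carry over: w(0,t) = w(π,t) = 0.
Separating variables: w = Σ [A_n cos(ω_n t) + B_n sin(ω_n t)] sin(nξ), ω_n = n. From ICs (B_n = velocity coefficient / ω_n): A_4=-2, B_2=1.
So w(ξ,t) = sin(2t)sin(2ξ) - 2sin(4ξ)cos(4t), and u(ξ,t) = exp(ξ)w(ξ,t).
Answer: u(ξ, t) = exp(ξ)sin(2t)sin(2ξ) - 2exp(ξ)sin(4ξ)cos(4t)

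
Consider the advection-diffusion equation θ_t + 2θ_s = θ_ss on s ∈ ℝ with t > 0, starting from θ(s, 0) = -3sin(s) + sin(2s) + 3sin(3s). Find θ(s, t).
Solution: Moving frame: η = s - 2t, σ = t, θ = u(η,σ), so θ_t = u_σ - 2u_η and θ_ss = u_ηη.
Hence θ_t + 2θ_s = u_σ and the PDE becomes the heat equation u_σ = u_ηη on η ∈ ℝ.
Initial data: u(η,0) = θ(η,0) = -3sin(η) + sin(2η) + 3sin(3η). Each mode sin(nη) decays as exp(-n²σ) on ℝ, so u(η,σ) = Σ c_n exp(-n²σ) sin(nη) with c_1=-3, c_2=1, c_3=3: u(η,σ) = -3exp(-σ)sin(η) + exp(-4σ)sin(2η) + 3exp(-9σ)sin(3η).
Substituting back: θ(s,t) = u(s - 2t, t).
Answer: θ(s, t) = -3exp(-t)sin(s - 2t) + exp(-4t)sin(2s - 4t) + 3exp(-9t)sin(3s - 6t)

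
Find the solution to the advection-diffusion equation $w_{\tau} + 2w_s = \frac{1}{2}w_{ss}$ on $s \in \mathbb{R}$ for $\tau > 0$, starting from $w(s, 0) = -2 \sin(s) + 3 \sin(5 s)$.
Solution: Change to a moving frame: let $\eta = s - 2\tau$, $\sigma = \tau$ and write $w(s,\tau) = u(\eta,\sigma)$.
By the chain rule $w_{\tau} = u_{\sigma} - 2u_{\eta}$, $w_s = u_{\eta}$, $w_{ss} = u_{\eta\eta}$.
Then $w_{\tau} + 2w_s = u_{\sigma}$: the advection term cancels and the PDE becomes the heat equation $u_{\sigma} = \frac{1}{2}u_{\eta\eta}$ on $\eta \in \mathbb{R}$.
Initial data: $u(\eta,0) = w(\eta,0) = -2 \sin(\eta) + 3 \sin(5 \eta)$.
On $\eta \in \mathbb{R}$ each mode satisfies $(\sin(n\eta))'' = -n^2 \sin(n\eta)$, so $e^{-n^2\sigma/2} \sin(n\eta)$ solves the heat equation; by superposition $u(\eta,\sigma) = \sum c_n e^{-n^2\sigma/2} \sin(n\eta)$.
Reading off the coefficients: $c_1=-2, c_5=3$, so $u(\eta,\sigma) = -2 e^{-\sigma/2} \sin(\eta) + 3 e^{-25 \sigma/2} \sin(5 \eta)$.
Substituting back $\eta = s - 2\tau$, $\sigma = \tau$: $w(s,\tau) = u(s - 2\tau, \tau)$.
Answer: $w(s, \tau) = 2 e^{-\tau/2} \sin(2 \tau - s) - 3 e^{-25 \tau/2} \sin(10 \tau - 5 s)$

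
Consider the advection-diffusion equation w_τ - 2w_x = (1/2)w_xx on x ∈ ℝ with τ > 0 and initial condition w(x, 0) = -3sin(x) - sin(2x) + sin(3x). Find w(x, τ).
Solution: Change to a moving frame: let η = x + 2τ, σ = τ and write w(x,τ) = u(η,σ).
By the chain rule w_τ = u_σ + 2u_η, w_x = u_η, w_xx = u_ηη.
Then w_τ - 2w_x = u_σ: the advection term cancels and the PDE becomes the heat equation u_σ = (1/2)u_ηη on η ∈ ℝ.
Initial data: u(η,0) = w(η,0) = -3sin(η) - sin(2η) + sin(3η).
On η ∈ ℝ each mode satisfies (sin(nη))″ = -n² sin(nη), so exp(-n²σ/2) sin(nη) solves the heat equation; by superposition u(η,σ) = Σ c_n exp(-n²σ/2) sin(nη).
Reading off the coefficients: c_1=-3, c_2=-1, c_3=1, so u(η,σ) = -exp(-2σ)sin(2η) - 3exp(-σ/2)sin(η) + exp(-9σ/2)sin(3η).
Substituting back η = x + 2τ, σ = τ: w(x,τ) = u(x + 2τ, τ).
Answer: w(x, τ) = -exp(-2τ)sin(2x + 4τ) - 3exp(-τ/2)sin(x + 2τ) + exp(-9τ/2)sin(3x + 6τ)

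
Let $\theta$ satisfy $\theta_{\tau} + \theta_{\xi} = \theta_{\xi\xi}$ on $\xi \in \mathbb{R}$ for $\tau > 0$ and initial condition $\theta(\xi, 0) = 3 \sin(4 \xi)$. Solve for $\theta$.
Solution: Moving frame: $\eta = \xi - \tau$, $\sigma = \tau$, $\theta = u(\eta,\sigma)$, so $\theta_{\tau} = u_{\sigma} - u_{\eta}$ and $\theta_{\xi\xi} = u_{\eta\eta}$.
Hence $\theta_{\tau} + \theta_{\xi} = u_{\sigma}$ and the PDE becomes the heat equation $u_{\sigma} = u_{\eta\eta}$ on $\eta \in \mathbb{R}$.
Initial data: $u(\eta,0) = \theta(\eta,0) = 3 \sin(4 \eta)$. Each mode $\sin(n\eta)$ decays as $e^{-n^2\sigma}$ on $\mathbb{R}$, so $u(\eta,\sigma) = \sum c_n e^{-n^2\sigma} \sin(n\eta)$ with $c_4=3$: $u(\eta,\sigma) = 3 e^{-16 \sigma} \sin(4 \eta)$.
Substituting back: $\theta(\xi,\tau) = u(\xi - \tau, \tau)$.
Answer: $\theta(\xi, \tau) = -3 e^{-16 \tau} \sin(4 \tau - 4 \xi)$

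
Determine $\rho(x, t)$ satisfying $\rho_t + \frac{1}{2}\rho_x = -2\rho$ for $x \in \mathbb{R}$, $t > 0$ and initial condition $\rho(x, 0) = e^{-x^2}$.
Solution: Substitute $\rho = e^{-2t}u$.
Then $\rho_t = e^{-2t}(u_t - 2u)$, $\rho_x = e^{-2t}u_x$; substituting and dividing by $e^{-2t}$, the lower-order terms cancel: $u_t + \frac{1}{2}u_x = 0$ (standard advection equation).
Data for $u$: $u(x,0) = \rho(x,0) = e^{-x^2}$.
By characteristics ($dx/dt = 1/2$), $u(x,t) = f(x - \frac{1}{2}t)$ with $f = u( \cdot , 0)$.
So $u(x,t) = e^{-(-t/2 + x)^2}$, and $\rho(x,t) = e^{-2t}u(x,t)$.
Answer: $\rho(x, t) = e^{-2 t} e^{-(-t/2 + x)^2}$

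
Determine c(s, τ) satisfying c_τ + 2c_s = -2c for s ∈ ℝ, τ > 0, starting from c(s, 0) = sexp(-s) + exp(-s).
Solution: Substitute c = exp(-s)u.
Then c_s = exp(-s)(u_s - u), c_τ = exp(-s)u_τ; substituting and dividing by exp(-s), the lower-order terms cancel: u_τ + 2u_s = 0 (standard advection equation).
Data for u: u(s,0) = exp(s)c(s,0) = s + 1.
By characteristics (ds/dτ = 2), u(s,τ) = f(s - 2τ) with f = u(·, 0).
So u(s,τ) = s - 2τ + 1, and c(s,τ) = exp(-s)u(s,τ).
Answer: c(s, τ) = sexp(-s) - 2τexp(-s) + exp(-s)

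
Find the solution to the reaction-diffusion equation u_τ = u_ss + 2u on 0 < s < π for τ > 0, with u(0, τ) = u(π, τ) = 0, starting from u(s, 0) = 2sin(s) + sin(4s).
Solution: Substitute u = exp(2τ)w.
Then u_τ = exp(2τ)(w_τ + 2w), u_ss = exp(2τ)w_ss; substituting and dividing by exp(2τ), the lower-order terms cancel: w_τ = w_ss (standard heat equation).
Data for w: w(s,0) = u(s,0) = 2sin(s) + sin(4s). The boundary conditions carry over: w(0,τ) = w(π,τ) = 0.
Separating variables: w = Σ c_n exp(-n²τ) sin(ns). From w(s,0) = 2sin(s) + sin(4s): c_1=2, c_4=1.
So w(s,τ) = 2exp(-τ)sin(s) + exp(-16τ)sin(4s), and u(s,τ) = exp(2τ)w(s,τ).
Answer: u(s, τ) = 2exp(τ)sin(s) + exp(-14τ)sin(4s)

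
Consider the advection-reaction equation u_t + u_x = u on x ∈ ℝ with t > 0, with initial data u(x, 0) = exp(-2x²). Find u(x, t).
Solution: Substitute u = exp(t)w.
Then u_t = exp(t)(w_t + w), u_x = exp(t)w_x; substituting and dividing by exp(t), the lower-order terms cancel: w_t + w_x = 0 (standard advection equation).
Data for w: w(x,0) = u(x,0) = exp(-2x²).
By characteristics (dx/dt = 1), w(x,t) = f(x - t) with f = w(·, 0).
So w(x,t) = exp(-2(-t + x)²), and u(x,t) = exp(t)w(x,t).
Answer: u(x, t) = exp(t)exp(-2(-t + x)²)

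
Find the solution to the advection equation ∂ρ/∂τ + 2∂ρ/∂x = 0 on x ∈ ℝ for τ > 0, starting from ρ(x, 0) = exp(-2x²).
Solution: By method of characteristics (waves move right with speed 2):
Along characteristics x - 2τ = const, ρ is constant, so ρ(x,τ) = f(x - 2τ) with f = ρ(·, 0).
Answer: ρ(x, τ) = exp(-2(x - 2τ)²)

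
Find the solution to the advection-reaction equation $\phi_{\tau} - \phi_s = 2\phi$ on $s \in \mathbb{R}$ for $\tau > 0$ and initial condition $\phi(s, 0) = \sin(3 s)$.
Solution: Substitute $\phi = e^{2\tau}u$, i.e. $u = e^{-2\tau}\phi$.
By the product rule, $\phi_{\tau} = e^{2\tau}(u_{\tau} + 2u)$, $\phi_s = e^{2\tau}u_s$.
Substituting into the PDE and dividing by $e^{2\tau}$: $u_{\tau} + 2u - u_s = 2u$.
The lower-order terms cancel, leaving the standard advection equation $u_{\tau} - u_s = 0$.
Initial data for $u$: $u(s,0) = \phi(s,0) = \sin(3 s)$.
Solve for $u$:
  By method of characteristics (waves move left with speed 1):
  Along characteristics $s + \tau =$ const, $u$ is constant, so $u(s,\tau) = f(s + \tau)$ with $f = u( \cdot , 0)$.
Hence $u(s,\tau) = \sin(3 s + 3 \tau)$.
Transform back: $\phi(s,\tau) = e^{2\tau}u(s,\tau)$.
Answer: $\phi(s, \tau) = e^{2 \tau} \sin(3 \tau + 3 s)$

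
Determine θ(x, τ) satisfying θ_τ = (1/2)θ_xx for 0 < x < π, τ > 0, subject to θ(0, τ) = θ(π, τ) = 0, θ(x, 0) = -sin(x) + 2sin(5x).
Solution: Using separation of variables θ = X(x)G(τ):
Eigenfunctions: sin(nx), n = 1, 2, 3, ...
General solution: θ(x, τ) = Σ c_n sin(nx) exp(-n² τ/2)
Matching θ(x,0) = -sin(x) + 2sin(5x) term by term: c_1=-1, c_5=2.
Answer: θ(x, τ) = -exp(-τ/2)sin(x) + 2exp(-25τ/2)sin(5x)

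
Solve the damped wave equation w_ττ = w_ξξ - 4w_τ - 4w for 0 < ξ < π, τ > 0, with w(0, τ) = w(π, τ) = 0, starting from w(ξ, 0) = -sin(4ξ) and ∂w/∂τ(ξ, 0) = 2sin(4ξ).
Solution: Substitute w = exp(-2τ)u, i.e. u = exp(2τ)w.
By the product rule, w_τ = exp(-2τ)(u_τ - 2u), w_ττ = exp(-2τ)(u_ττ - 4u_τ + 4u), w_ξξ = exp(-2τ)u_ξξ.
Substituting into the PDE and dividing by exp(-2τ): u_ττ - 4u_τ + 4u = u_ξξ - 4(u_τ - 2u) - 4u.
The lower-order terms cancel, leaving the standard wave equation u_ττ = u_ξξ.
Initial data for u: u(ξ,0) = w(ξ,0) = -sin(4ξ); u_τ(ξ,0) = w_τ(ξ,0) + 2w(ξ,0) = 0. The boundary conditions carry over: u(0,τ) = u(π,τ) = 0.
Solve for u:
  Using separation of variables u = X(ξ)T(τ):
  Eigenfunctions: sin(nξ), n = 1, 2, 3, ...
  General solution: u(ξ, τ) = Σ [A_n cos(n τ) + B_n sin(n τ)] sin(nξ)
  From u(ξ,0) = -sin(4ξ): A_4=-1. From u_τ(ξ,0) = 0: all B_n = 0.
Hence u(ξ,τ) = -sin(4ξ)cos(4τ).
Transform back: w(ξ,τ) = exp(-2τ)u(ξ,τ).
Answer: w(ξ, τ) = -exp(-2τ)sin(4ξ)cos(4τ)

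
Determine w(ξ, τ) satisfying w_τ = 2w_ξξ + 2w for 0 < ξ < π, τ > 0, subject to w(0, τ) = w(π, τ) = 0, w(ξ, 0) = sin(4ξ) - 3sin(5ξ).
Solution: Substitute w = exp(2τ)u.
Then w_τ = exp(2τ)(u_τ + 2u), w_ξξ = exp(2τ)u_ξξ; substituting and dividing by exp(2τ), the lower-order terms cancel: u_τ = 2u_ξξ (standard heat equation).
Data for u: u(ξ,0) = w(ξ,0) = sin(4ξ) - 3sin(5ξ). The boundary conditions carry over: u(0,τ) = u(π,τ) = 0.
Separating variables: u = Σ c_n exp(-2n²τ) sin(nξ). From u(ξ,0) = sin(4ξ) - 3sin(5ξ): c_4=1, c_5=-3.
So u(ξ,τ) = exp(-32τ)sin(4ξ) - 3exp(-50τ)sin(5ξ), and w(ξ,τ) = exp(2τ)u(ξ,τ).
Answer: w(ξ, τ) = exp(-30τ)sin(4ξ) - 3exp(-48τ)sin(5ξ)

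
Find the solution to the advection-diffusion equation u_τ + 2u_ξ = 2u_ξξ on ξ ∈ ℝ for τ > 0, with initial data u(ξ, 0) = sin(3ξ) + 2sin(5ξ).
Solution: Moving frame: η = ξ - 2τ, σ = τ, u = w(η,σ), so u_τ = w_σ - 2w_η and u_ξξ = w_ηη.
Hence u_τ + 2u_ξ = w_σ and the PDE becomes the heat equation w_σ = 2w_ηη on η ∈ ℝ.
Initial data: w(η,0) = u(η,0) = sin(3η) + 2sin(5η). Each mode sin(nη) decays as exp(-2n²σ) on ℝ, so w(η,σ) = Σ c_n exp(-2n²σ) sin(nη) with c_3=1, c_5=2: w(η,σ) = exp(-18σ)sin(3η) + 2exp(-50σ)sin(5η).
Substituting back: u(ξ,τ) = w(ξ - 2τ, τ).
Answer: u(ξ, τ) = exp(-18τ)sin(3ξ - 6τ) + 2exp(-50τ)sin(5ξ - 10τ)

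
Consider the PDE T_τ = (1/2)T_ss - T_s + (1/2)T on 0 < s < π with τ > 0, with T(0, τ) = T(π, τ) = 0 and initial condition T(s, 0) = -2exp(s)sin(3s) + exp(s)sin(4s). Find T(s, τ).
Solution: Substitute T = exp(s)u.
Then T_s = exp(s)(u_s + u), T_ss = exp(s)(u_ss + 2u_s + u), T_τ = exp(s)u_τ; substituting and dividing by exp(s), the lower-order terms cancel: u_τ = (1/2)u_ss (standard heat equation).
Data for u: u(s,0) = exp(-s)T(s,0) = -2sin(3s) + sin(4s). The boundary conditions carry over: u(0,τ) = u(π,τ) = 0.
Separating variables: u = Σ c_n exp(-n²τ/2) sin(ns). From u(s,0) = -2sin(3s) + sin(4s): c_3=-2, c_4=1.
So u(s,τ) = exp(-8τ)sin(4s) - 2exp(-9τ/2)sin(3s), and T(s,τ) = exp(s)u(s,τ).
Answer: T(s, τ) = exp(s)exp(-8τ)sin(4s) - 2exp(s)exp(-9τ/2)sin(3s)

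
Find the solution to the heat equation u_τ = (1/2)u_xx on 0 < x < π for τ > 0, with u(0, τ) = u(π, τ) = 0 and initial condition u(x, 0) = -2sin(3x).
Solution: Using separation of variables u = X(x)T(τ):
Eigenfunctions: sin(nx), n = 1, 2, 3, ...
General solution: u(x, τ) = Σ c_n sin(nx) exp(-n² τ/2)
Matching u(x,0) = -2sin(3x) term by term: c_3=-2.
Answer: u(x, τ) = -2exp(-9τ/2)sin(3x)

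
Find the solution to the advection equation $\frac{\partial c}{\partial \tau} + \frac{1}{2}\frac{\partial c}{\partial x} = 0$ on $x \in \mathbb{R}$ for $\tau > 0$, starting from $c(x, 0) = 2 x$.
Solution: By characteristics ($dx/d\tau = 1/2$), $c(x,\tau) = f(x - \frac{1}{2}\tau)$ with $f = c( \cdot , 0)$.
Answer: $c(x, \tau) = - \tau + 2 x$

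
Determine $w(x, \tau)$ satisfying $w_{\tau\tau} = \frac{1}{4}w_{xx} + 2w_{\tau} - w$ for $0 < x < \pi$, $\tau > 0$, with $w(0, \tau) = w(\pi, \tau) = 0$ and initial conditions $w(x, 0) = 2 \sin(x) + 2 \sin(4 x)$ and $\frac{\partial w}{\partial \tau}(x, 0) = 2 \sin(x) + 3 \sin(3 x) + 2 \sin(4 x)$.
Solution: Substitute $w = e^{\tau}u$, i.e. $u = e^{-\tau}w$.
By the product rule, $w_{\tau} = e^{\tau}(u_{\tau} + u)$, $w_{\tau\tau} = e^{\tau}(u_{\tau\tau} + 2u_{\tau} + u)$, $w_{xx} = e^{\tau}u_{xx}$.
Substituting into the PDE and dividing by $e^{\tau}$: $u_{\tau\tau} + 2u_{\tau} + u = \frac{1}{4}u_{xx} + 2(u_{\tau} + u) - u$.
The lower-order terms cancel, leaving the standard wave equation $u_{\tau\tau} = \frac{1}{4}u_{xx}$.
Initial data for $u$: $u(x,0) = w(x,0) = 2 \sin(x) + 2 \sin(4 x)$; $u_{\tau}(x,0) = w_{\tau}(x,0) - w(x,0) = 3 \sin(3 x)$. The boundary conditions carry over: $u(0,\tau) = u(\pi,\tau) = 0$.
Solve for $u$:
  Using separation of variables $u = X(x)T(\tau)$:
  Eigenfunctions: $\sin(nx)$, $n = 1, 2, 3, \ldots$
  General solution: $u(x, \tau) = \sum [A_n \cos(n \tau/2) + B_n \sin(n \tau/2)] \sin(nx)$
  From $u(x,0) = 2 \sin(x) + 2 \sin(4 x)$: $A_1=2, A_4=2$. From $u_{\tau}(x,0) = 3 \sin(3 x)$, using $u_{\tau}(x,0) = \sum \omega_n B_n \sin(nx)$ with $\omega_n = n/2$: $B_3 = 3/(3/2) = 2$.
Hence $u(x,\tau) = 2 \sin(x) \cos(\tau/2) + 2 \sin(3 x) \sin(3 \tau/2) + 2 \sin(4 x) \cos(2 \tau)$.
Transform back: $w(x,\tau) = e^{\tau}u(x,\tau)$.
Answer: $w(x, \tau) = 2 e^{\tau} \sin(3 \tau/2) \sin(3 x) + 2 e^{\tau} \sin(x) \cos(\tau/2) + 2 e^{\tau} \sin(4 x) \cos(2 \tau)$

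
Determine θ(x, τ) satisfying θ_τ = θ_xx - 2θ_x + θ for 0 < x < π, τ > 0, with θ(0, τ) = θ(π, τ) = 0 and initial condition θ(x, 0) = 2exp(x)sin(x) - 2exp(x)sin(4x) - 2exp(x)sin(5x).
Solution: Substitute θ = exp(x)u, i.e. u = exp(-x)θ.
By the product rule, θ_x = exp(x)(u_x + u), θ_xx = exp(x)(u_xx + 2u_x + u), θ_τ = exp(x)u_τ.
Substituting into the PDE and dividing by exp(x): u_τ = (u_xx + 2u_x + u) - 2(u_x + u) + u.
The lower-order terms cancel, leaving the standard heat equation u_τ = u_xx.
Initial data for u: u(x,0) = exp(-x)θ(x,0) = 2sin(x) - 2sin(4x) - 2sin(5x). The boundary conditions carry over: u(0,τ) = u(π,τ) = 0.
Solve for u:
  Using separation of variables u = X(x)G(τ):
  Eigenfunctions: sin(nx), n = 1, 2, 3, ...
  General solution: u(x, τ) = Σ c_n sin(nx) exp(-n² τ)
  Matching u(x,0) = 2sin(x) - 2sin(4x) - 2sin(5x) term by term: c_1=2, c_4=-2, c_5=-2.
Hence u(x,τ) = 2exp(-τ)sin(x) - 2exp(-16τ)sin(4x) - 2exp(-25τ)sin(5x).
Transform back: θ(x,τ) = exp(x)u(x,τ).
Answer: θ(x, τ) = 2exp(x)exp(-τ)sin(x) - 2exp(x)exp(-16τ)sin(4x) - 2exp(x)exp(-25τ)sin(5x)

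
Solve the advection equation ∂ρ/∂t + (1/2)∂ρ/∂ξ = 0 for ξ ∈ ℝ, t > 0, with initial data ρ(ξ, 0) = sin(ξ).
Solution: By characteristics (dξ/dt = 1/2), ρ(ξ,t) = f(ξ - (1/2)t) with f = ρ(·, 0).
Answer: ρ(ξ, t) = -sin(t/2 - ξ)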